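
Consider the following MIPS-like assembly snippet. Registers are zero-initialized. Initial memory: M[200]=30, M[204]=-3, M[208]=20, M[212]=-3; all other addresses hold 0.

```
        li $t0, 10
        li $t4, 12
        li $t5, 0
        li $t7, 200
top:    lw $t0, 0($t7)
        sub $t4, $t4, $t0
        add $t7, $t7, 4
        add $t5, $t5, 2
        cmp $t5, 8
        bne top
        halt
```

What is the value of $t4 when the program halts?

-32

li $t0, 10 → $t0=10
li $t4, 12 → $t4=12
li $t5, 0 → $t5=0
li $t7, 200 → $t7=200
lw $t0, 0($t7) → $t0=M[200]=30
sub $t4, $t4, $t0 → $t4=12-30=-18
add $t7, $t7, 4 → $t7=200+4=204
add $t5, $t5, 2 → $t5=0+2=2
cmp $t5, 8  (cmp 2,8)
bne top: taken
lw $t0, 0($t7) → $t0=M[204]=-3
sub $t4, $t4, $t0 → $t4=(-18)-(-3)=-15
add $t7, $t7, 4 → $t7=204+4=208
add $t5, $t5, 2 → $t5=2+2=4
cmp $t5, 8  (cmp 4,8)
bne top: taken
lw $t0, 0($t7) → $t0=M[208]=20
sub $t4, $t4, $t0 → $t4=(-15)-20=-35
add $t7, $t7, 4 → $t7=208+4=212
add $t5, $t5, 2 → $t5=4+2=6
cmp $t5, 8  (cmp 6,8)
bne top: taken
lw $t0, 0($t7) → $t0=M[212]=-3
sub $t4, $t4, $t0 → $t4=(-35)-(-3)=-32
add $t7, $t7, 4 → $t7=212+4=216
add $t5, $t5, 2 → $t5=6+2=8
cmp $t5, 8  (cmp 8,8)
bne top: not taken
halt.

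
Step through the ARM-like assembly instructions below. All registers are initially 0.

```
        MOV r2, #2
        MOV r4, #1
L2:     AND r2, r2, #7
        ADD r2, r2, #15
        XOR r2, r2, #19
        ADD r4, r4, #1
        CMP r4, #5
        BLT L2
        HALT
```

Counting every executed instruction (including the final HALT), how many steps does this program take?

27

MOV r2, #2 → r2=2
MOV r4, #1 → r4=1
AND r2, r2, #7 → r2=2&7=2
ADD r2, r2, #15 → r2=2+15=17
XOR r2, r2, #19 → r2=17^19=2
ADD r4, r4, #1 → r4=1+1=2
CMP r4, #5  (cmp 2,5)
BLT L2: taken
AND r2, r2, #7 → r2=2&7=2
ADD r2, r2, #15 → r2=2+15=17
XOR r2, r2, #19 → r2=17^19=2
ADD r4, r4, #1 → r4=2+1=3
CMP r4, #5  (cmp 3,5)
BLT L2: taken
AND r2, r2, #7 → r2=2&7=2
ADD r2, r2, #15 → r2=2+15=17
XOR r2, r2, #19 → r2=17^19=2
ADD r4, r4, #1 → r4=3+1=4
CMP r4, #5  (cmp 4,5)
BLT L2: taken
AND r2, r2, #7 → r2=2&7=2
ADD r2, r2, #15 → r2=2+15=17
XOR r2, r2, #19 → r2=17^19=2
ADD r4, r4, #1 → r4=4+1=5
CMP r4, #5  (cmp 5,5)
BLT L2: not taken
halt.
Total executed instructions: 27.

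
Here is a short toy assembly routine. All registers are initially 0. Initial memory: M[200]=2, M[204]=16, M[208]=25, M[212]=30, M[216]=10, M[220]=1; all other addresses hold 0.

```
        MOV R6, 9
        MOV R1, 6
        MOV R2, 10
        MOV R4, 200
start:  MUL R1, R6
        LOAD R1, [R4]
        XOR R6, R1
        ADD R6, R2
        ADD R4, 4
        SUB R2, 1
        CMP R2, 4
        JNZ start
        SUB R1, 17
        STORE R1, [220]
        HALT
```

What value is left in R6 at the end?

MOV R6, 9 → R6=9
MOV R1, 6 → R1=6
MOV R2, 10 → R2=10
MOV R4, 200 → R4=200
MUL R1, R6 → R1=6*9=54
LOAD R1, [R4] → R1=M[200]=2
XOR R6, R1 → R6=9^2=11
ADD R6, R2 → R6=11+10=21
ADD R4, 4 → R4=200+4=204
SUB R2, 1 → R2=10-1=9
CMP R2, 4  (cmp 9,4)
JNZ start: taken
MUL R1, R6 → R1=2*21=42
LOAD R1, [R4] → R1=M[204]=16
XOR R6, R1 → R6=21^16=5
ADD R6, R2 → R6=5+9=14
ADD R4, 4 → R4=204+4=208
SUB R2, 1 → R2=9-1=8
CMP R2, 4  (cmp 8,4)
JNZ start: taken
MUL R1, R6 → R1=16*14=224
LOAD R1, [R4] → R1=M[208]=25
XOR R6, R1 → R6=14^25=23
ADD R6, R2 → R6=23+8=31
ADD R4, 4 → R4=208+4=212
SUB R2, 1 → R2=8-1=7
CMP R2, 4  (cmp 7,4)
JNZ start: taken
MUL R1, R6 → R1=25*31=775
LOAD R1, [R4] → R1=M[212]=30
XOR R6, R1 → R6=31^30=1
ADD R6, R2 → R6=1+7=8
ADD R4, 4 → R4=212+4=216
SUB R2, 1 → R2=7-1=6
CMP R2, 4  (cmp 6,4)
JNZ start: taken
MUL R1, R6 → R1=30*8=240
LOAD R1, [R4] → R1=M[216]=10
XOR R6, R1 → R6=8^10=2
ADD R6, R2 → R6=2+6=8
ADD R4, 4 → R4=216+4=220
SUB R2, 1 → R2=6-1=5
CMP R2, 4  (cmp 5,4)
JNZ start: taken
MUL R1, R6 → R1=10*8=80
LOAD R1, [R4] → R1=M[220]=1
XOR R6, R1 → R6=8^1=9
ADD R6, R2 → R6=9+5=14
ADD R4, 4 → R4=220+4=224
SUB R2, 1 → R2=5-1=4
CMP R2, 4  (cmp 4,4)
JNZ start: not taken
SUB R1, 17 → R1=1-17=-16
STORE R1, [220] → M[220]=-16
halt.

14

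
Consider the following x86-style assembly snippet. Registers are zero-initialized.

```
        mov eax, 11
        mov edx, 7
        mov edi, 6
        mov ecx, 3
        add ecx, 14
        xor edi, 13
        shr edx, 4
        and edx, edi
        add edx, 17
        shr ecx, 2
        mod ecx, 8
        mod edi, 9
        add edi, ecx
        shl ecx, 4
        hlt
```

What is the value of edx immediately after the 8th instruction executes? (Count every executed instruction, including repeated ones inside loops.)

0

eax=11
edx=7
edi=6
ecx=3
ecx=3+14=17
edi=6^13=11
edx=7>>4=0
edx=0&11=0
After step 8: edx = 0.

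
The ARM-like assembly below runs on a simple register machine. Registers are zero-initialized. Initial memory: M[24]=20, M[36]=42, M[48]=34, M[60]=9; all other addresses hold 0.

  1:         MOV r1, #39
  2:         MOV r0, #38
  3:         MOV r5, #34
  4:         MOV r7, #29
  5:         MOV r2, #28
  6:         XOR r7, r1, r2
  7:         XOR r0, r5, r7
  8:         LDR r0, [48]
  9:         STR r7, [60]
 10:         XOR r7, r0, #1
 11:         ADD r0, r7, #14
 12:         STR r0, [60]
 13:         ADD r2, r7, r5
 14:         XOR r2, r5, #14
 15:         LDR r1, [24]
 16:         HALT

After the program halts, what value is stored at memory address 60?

49

after MOV r1, #39: r1=39
after MOV r0, #38: r0=38
after MOV r5, #34: r5=34
after MOV r7, #29: r7=29
after MOV r2, #28: r2=28
after XOR r7, r1, r2: r7=39^28=59
after XOR r0, r5, r7: r0=34^59=25
after LDR r0, [48]: r0=M[48]=34
STR r7, [60] → M[60]=59
after XOR r7, r0, #1: r7=34^1=35
after ADD r0, r7, #14: r0=35+14=49
STR r0, [60] → M[60]=49
after ADD r2, r7, r5: r2=35+34=69
after XOR r2, r5, #14: r2=34^14=44
after LDR r1, [24]: r1=M[24]=20
halt.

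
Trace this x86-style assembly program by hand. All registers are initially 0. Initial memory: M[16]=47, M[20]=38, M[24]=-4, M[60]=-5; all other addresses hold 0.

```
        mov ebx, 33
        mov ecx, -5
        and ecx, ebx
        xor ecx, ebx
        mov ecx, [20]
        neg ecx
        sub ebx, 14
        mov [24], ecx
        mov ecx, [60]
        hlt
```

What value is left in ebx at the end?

ebx=33
ecx=-5
ecx=(-5)&33=33
ecx=33^33=0
ecx=M[20]=38
ecx=-(38)=-38
ebx=33-14=19
mov [24], ecx → M[24]=-38
ecx=M[60]=-5
halt.

19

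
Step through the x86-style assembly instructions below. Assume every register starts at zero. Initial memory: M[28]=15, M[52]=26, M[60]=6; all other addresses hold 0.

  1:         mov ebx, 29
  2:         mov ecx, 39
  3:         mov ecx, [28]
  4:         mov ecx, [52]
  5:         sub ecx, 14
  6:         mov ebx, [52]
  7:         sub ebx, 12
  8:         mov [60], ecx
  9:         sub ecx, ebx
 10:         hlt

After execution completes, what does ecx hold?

mov ebx, 29 → ebx=29
mov ecx, 39 → ecx=39
mov ecx, [28] → ecx=M[28]=15
mov ecx, [52] → ecx=M[52]=26
sub ecx, 14 → ecx=26-14=12
mov ebx, [52] → ebx=M[52]=26
sub ebx, 12 → ebx=26-12=14
mov [60], ecx → M[60]=12
sub ecx, ebx → ecx=12-14=-2
halt.

-2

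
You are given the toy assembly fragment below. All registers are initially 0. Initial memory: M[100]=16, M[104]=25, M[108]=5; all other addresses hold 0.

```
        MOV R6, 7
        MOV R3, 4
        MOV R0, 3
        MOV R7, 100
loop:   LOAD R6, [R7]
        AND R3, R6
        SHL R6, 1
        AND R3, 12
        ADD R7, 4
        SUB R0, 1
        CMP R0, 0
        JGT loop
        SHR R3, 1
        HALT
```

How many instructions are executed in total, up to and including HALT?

30

after MOV R6, 7: R6=7
after MOV R3, 4: R3=4
after MOV R0, 3: R0=3
after MOV R7, 100: R7=100
after LOAD R6, [R7]: R6=M[100]=16
after AND R3, R6: R3=4&16=0
after SHL R6, 1: R6=16<<1=32
after AND R3, 12: R3=0&12=0
after ADD R7, 4: R7=100+4=104
after SUB R0, 1: R0=3-1=2
CMP R0, 0  (cmp 2,0)
JGT loop: taken
after LOAD R6, [R7]: R6=M[104]=25
after AND R3, R6: R3=0&25=0
after SHL R6, 1: R6=25<<1=50
after AND R3, 12: R3=0&12=0
after ADD R7, 4: R7=104+4=108
after SUB R0, 1: R0=2-1=1
CMP R0, 0  (cmp 1,0)
JGT loop: taken
after LOAD R6, [R7]: R6=M[108]=5
after AND R3, R6: R3=0&5=0
after SHL R6, 1: R6=5<<1=10
after AND R3, 12: R3=0&12=0
after ADD R7, 4: R7=108+4=112
after SUB R0, 1: R0=1-1=0
CMP R0, 0  (cmp 0,0)
JGT loop: not taken
after SHR R3, 1: R3=0>>1=0
halt.
Total executed instructions: 30.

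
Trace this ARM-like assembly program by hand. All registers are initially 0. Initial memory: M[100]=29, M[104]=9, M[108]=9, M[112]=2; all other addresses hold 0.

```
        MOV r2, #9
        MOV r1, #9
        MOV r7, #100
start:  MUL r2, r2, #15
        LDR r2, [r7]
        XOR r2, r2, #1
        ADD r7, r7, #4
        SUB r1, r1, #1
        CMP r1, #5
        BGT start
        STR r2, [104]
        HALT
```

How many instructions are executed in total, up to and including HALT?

33

MOV r2, #9 → r2=9
MOV r1, #9 → r1=9
MOV r7, #100 → r7=100
MUL r2, r2, #15 → r2=9*15=135
LDR r2, [r7] → r2=M[100]=29
XOR r2, r2, #1 → r2=29^1=28
ADD r7, r7, #4 → r7=100+4=104
SUB r1, r1, #1 → r1=9-1=8
CMP r1, #5  (cmp 8,5)
BGT start: taken
MUL r2, r2, #15 → r2=28*15=420
LDR r2, [r7] → r2=M[104]=9
XOR r2, r2, #1 → r2=9^1=8
ADD r7, r7, #4 → r7=104+4=108
SUB r1, r1, #1 → r1=8-1=7
CMP r1, #5  (cmp 7,5)
BGT start: taken
MUL r2, r2, #15 → r2=8*15=120
LDR r2, [r7] → r2=M[108]=9
XOR r2, r2, #1 → r2=9^1=8
ADD r7, r7, #4 → r7=108+4=112
SUB r1, r1, #1 → r1=7-1=6
CMP r1, #5  (cmp 6,5)
BGT start: taken
MUL r2, r2, #15 → r2=8*15=120
LDR r2, [r7] → r2=M[112]=2
XOR r2, r2, #1 → r2=2^1=3
ADD r7, r7, #4 → r7=112+4=116
SUB r1, r1, #1 → r1=6-1=5
CMP r1, #5  (cmp 5,5)
BGT start: not taken
STR r2, [104] → M[104]=3
halt.
Total executed instructions: 33.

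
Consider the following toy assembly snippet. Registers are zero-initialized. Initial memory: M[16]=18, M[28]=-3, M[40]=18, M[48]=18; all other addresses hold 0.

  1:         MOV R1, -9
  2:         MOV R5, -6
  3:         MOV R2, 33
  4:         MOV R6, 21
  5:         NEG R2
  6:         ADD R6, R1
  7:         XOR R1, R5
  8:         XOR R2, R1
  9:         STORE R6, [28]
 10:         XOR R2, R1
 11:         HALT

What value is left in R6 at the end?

12

R1=-9
R5=-6
R2=33
R6=21
R2=-(33)=-33
R6=21+(-9)=12
R1=(-9)^(-6)=13
R2=(-33)^13=-46
STORE R6, [28] → M[28]=12
R2=(-46)^13=-33
halt.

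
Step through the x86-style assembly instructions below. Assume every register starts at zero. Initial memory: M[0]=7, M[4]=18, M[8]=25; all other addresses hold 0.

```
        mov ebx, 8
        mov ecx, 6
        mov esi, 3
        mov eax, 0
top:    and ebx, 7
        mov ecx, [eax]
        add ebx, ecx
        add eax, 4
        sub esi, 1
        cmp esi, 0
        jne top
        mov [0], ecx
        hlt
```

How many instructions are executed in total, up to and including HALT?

27

ebx=8
ecx=6
esi=3
eax=0
ebx=8&7=0
ecx=M[0]=7
ebx=0+7=7
eax=0+4=4
esi=3-1=2
cmp esi, 0  (cmp 2,0)
jne top: taken
ebx=7&7=7
ecx=M[4]=18
ebx=7+18=25
eax=4+4=8
esi=2-1=1
cmp esi, 0  (cmp 1,0)
jne top: taken
ebx=25&7=1
ecx=M[8]=25
ebx=1+25=26
eax=8+4=12
esi=1-1=0
cmp esi, 0  (cmp 0,0)
jne top: not taken
mov [0], ecx → M[0]=25
halt.
Total executed instructions: 27.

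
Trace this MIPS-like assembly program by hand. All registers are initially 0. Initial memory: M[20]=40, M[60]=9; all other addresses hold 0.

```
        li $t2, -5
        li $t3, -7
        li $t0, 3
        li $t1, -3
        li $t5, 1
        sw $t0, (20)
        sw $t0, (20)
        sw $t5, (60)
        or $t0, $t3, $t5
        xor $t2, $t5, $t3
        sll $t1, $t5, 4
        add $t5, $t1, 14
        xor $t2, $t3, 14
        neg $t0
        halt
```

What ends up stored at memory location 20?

$t2=-5
$t3=-7
$t0=3
$t1=-3
$t5=1
sw $t0, (20) → M[20]=3
sw $t0, (20) → M[20]=3
sw $t5, (60) → M[60]=1
$t0=(-7)|1=-7
$t2=1^(-7)=-8
$t1=1<<4=16
$t5=16+14=30
$t2=(-7)^14=-9
$t0=-(-7)=7
halt.

3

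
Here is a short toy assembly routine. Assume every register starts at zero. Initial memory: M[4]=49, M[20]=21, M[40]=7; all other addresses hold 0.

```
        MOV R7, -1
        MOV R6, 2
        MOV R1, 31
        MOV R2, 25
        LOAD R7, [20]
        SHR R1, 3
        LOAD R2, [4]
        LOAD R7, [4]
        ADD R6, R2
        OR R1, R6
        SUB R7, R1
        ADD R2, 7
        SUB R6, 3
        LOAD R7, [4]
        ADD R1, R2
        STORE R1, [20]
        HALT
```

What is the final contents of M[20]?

107

R7=-1
R6=2
R1=31
R2=25
R7=M[20]=21
R1=31>>3=3
R2=M[4]=49
R7=M[4]=49
R6=2+49=51
R1=3|51=51
R7=49-51=-2
R2=49+7=56
R6=51-3=48
R7=M[4]=49
R1=51+56=107
STORE R1, [20] → M[20]=107
halt.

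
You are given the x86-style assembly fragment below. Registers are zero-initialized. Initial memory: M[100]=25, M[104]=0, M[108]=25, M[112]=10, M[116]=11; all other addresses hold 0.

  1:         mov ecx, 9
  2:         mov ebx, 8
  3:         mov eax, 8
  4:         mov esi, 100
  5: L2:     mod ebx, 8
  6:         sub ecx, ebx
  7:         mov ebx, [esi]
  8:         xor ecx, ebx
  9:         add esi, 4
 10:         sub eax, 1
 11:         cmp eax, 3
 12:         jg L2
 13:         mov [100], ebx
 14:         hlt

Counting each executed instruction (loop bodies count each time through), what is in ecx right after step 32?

31

ecx=9
ebx=8
eax=8
esi=100
ebx=8%8=0
ecx=9-0=9
ebx=M[100]=25
ecx=9^25=16
esi=100+4=104
eax=8-1=7
cmp eax, 3  (cmp 7,3)
jg L2: taken
ebx=25%8=1
ecx=16-1=15
ebx=M[104]=0
ecx=15^0=15
esi=104+4=108
eax=7-1=6
cmp eax, 3  (cmp 6,3)
jg L2: taken
ebx=0%8=0
ecx=15-0=15
ebx=M[108]=25
ecx=15^25=22
esi=108+4=112
eax=6-1=5
cmp eax, 3  (cmp 5,3)
jg L2: taken
ebx=25%8=1
ecx=22-1=21
ebx=M[112]=10
ecx=21^10=31
After step 32: ecx = 31.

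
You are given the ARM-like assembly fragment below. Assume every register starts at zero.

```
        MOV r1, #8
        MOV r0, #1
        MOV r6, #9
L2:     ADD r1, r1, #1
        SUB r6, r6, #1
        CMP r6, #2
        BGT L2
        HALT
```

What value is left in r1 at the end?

15

after MOV r1, #8: r1=8
after MOV r0, #1: r0=1
after MOV r6, #9: r6=9
after ADD r1, r1, #1: r1=8+1=9
after SUB r6, r6, #1: r6=9-1=8
CMP r6, #2  (cmp 8,2)
BGT L2: taken
after ADD r1, r1, #1: r1=9+1=10
after SUB r6, r6, #1: r6=8-1=7
CMP r6, #2  (cmp 7,2)
BGT L2: taken
after ADD r1, r1, #1: r1=10+1=11
after SUB r6, r6, #1: r6=7-1=6
CMP r6, #2  (cmp 6,2)
BGT L2: taken
after ADD r1, r1, #1: r1=11+1=12
after SUB r6, r6, #1: r6=6-1=5
CMP r6, #2  (cmp 5,2)
BGT L2: taken
after ADD r1, r1, #1: r1=12+1=13
after SUB r6, r6, #1: r6=5-1=4
CMP r6, #2  (cmp 4,2)
BGT L2: taken
after ADD r1, r1, #1: r1=13+1=14
after SUB r6, r6, #1: r6=4-1=3
CMP r6, #2  (cmp 3,2)
BGT L2: taken
after ADD r1, r1, #1: r1=14+1=15
after SUB r6, r6, #1: r6=3-1=2
CMP r6, #2  (cmp 2,2)
BGT L2: not taken
halt.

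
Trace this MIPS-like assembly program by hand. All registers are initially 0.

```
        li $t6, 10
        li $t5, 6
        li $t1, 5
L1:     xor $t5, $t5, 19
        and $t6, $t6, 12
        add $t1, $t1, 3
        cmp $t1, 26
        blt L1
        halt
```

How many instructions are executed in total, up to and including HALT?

$t6=10
$t5=6
$t1=5
$t5=6^19=21
$t6=10&12=8
$t1=5+3=8
cmp $t1, 26  (cmp 8,26)
blt L1: taken
$t5=21^19=6
$t6=8&12=8
$t1=8+3=11
cmp $t1, 26  (cmp 11,26)
blt L1: taken
$t5=6^19=21
$t6=8&12=8
$t1=11+3=14
cmp $t1, 26  (cmp 14,26)
blt L1: taken
$t5=21^19=6
$t6=8&12=8
$t1=14+3=17
cmp $t1, 26  (cmp 17,26)
blt L1: taken
$t5=6^19=21
$t6=8&12=8
$t1=17+3=20
cmp $t1, 26  (cmp 20,26)
blt L1: taken
$t5=21^19=6
$t6=8&12=8
$t1=20+3=23
cmp $t1, 26  (cmp 23,26)
blt L1: taken
$t5=6^19=21
$t6=8&12=8
$t1=23+3=26
cmp $t1, 26  (cmp 26,26)
blt L1: not taken
halt.
Total executed instructions: 39.

39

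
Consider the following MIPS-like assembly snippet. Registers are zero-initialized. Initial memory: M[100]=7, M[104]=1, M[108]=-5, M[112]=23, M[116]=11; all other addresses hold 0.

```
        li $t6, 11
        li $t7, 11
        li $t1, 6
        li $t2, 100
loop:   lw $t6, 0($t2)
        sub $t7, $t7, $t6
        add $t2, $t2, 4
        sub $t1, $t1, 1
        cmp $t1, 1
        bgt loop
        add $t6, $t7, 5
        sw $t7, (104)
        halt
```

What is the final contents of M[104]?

-26

li $t6, 11 → $t6=11
li $t7, 11 → $t7=11
li $t1, 6 → $t1=6
li $t2, 100 → $t2=100
lw $t6, 0($t2) → $t6=M[100]=7
sub $t7, $t7, $t6 → $t7=11-7=4
add $t2, $t2, 4 → $t2=100+4=104
sub $t1, $t1, 1 → $t1=6-1=5
cmp $t1, 1  (cmp 5,1)
bgt loop: taken
lw $t6, 0($t2) → $t6=M[104]=1
sub $t7, $t7, $t6 → $t7=4-1=3
add $t2, $t2, 4 → $t2=104+4=108
sub $t1, $t1, 1 → $t1=5-1=4
cmp $t1, 1  (cmp 4,1)
bgt loop: taken
lw $t6, 0($t2) → $t6=M[108]=-5
sub $t7, $t7, $t6 → $t7=3-(-5)=8
add $t2, $t2, 4 → $t2=108+4=112
sub $t1, $t1, 1 → $t1=4-1=3
cmp $t1, 1  (cmp 3,1)
bgt loop: taken
lw $t6, 0($t2) → $t6=M[112]=23
sub $t7, $t7, $t6 → $t7=8-23=-15
add $t2, $t2, 4 → $t2=112+4=116
sub $t1, $t1, 1 → $t1=3-1=2
cmp $t1, 1  (cmp 2,1)
bgt loop: taken
lw $t6, 0($t2) → $t6=M[116]=11
sub $t7, $t7, $t6 → $t7=(-15)-11=-26
add $t2, $t2, 4 → $t2=116+4=120
sub $t1, $t1, 1 → $t1=2-1=1
cmp $t1, 1  (cmp 1,1)
bgt loop: not taken
add $t6, $t7, 5 → $t6=(-26)+5=-21
sw $t7, (104) → M[104]=-26
halt.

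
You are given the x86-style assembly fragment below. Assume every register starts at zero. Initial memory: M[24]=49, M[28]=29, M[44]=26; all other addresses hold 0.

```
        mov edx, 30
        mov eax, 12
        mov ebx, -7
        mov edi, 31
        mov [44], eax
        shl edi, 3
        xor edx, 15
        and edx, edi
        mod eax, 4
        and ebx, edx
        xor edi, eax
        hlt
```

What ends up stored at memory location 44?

12

edx=30
eax=12
ebx=-7
edi=31
mov [44], eax → M[44]=12
edi=31<<3=248
edx=30^15=17
edx=17&248=16
eax=12%4=0
ebx=(-7)&16=16
edi=248^0=248
halt.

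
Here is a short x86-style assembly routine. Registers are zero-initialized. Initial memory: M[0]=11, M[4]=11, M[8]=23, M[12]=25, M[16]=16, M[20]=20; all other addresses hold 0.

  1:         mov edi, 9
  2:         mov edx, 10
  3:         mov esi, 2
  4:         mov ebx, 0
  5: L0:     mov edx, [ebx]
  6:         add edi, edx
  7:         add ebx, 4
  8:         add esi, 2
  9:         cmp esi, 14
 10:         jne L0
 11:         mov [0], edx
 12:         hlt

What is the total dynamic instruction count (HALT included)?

after mov edi, 9: edi=9
after mov edx, 10: edx=10
after mov esi, 2: esi=2
after mov ebx, 0: ebx=0
after mov edx, [ebx]: edx=M[0]=11
after add edi, edx: edi=9+11=20
after add ebx, 4: ebx=0+4=4
after add esi, 2: esi=2+2=4
cmp esi, 14  (cmp 4,14)
jne L0: taken
after mov edx, [ebx]: edx=M[4]=11
after add edi, edx: edi=20+11=31
after add ebx, 4: ebx=4+4=8
after add esi, 2: esi=4+2=6
cmp esi, 14  (cmp 6,14)
jne L0: taken
after mov edx, [ebx]: edx=M[8]=23
after add edi, edx: edi=31+23=54
after add ebx, 4: ebx=8+4=12
after add esi, 2: esi=6+2=8
cmp esi, 14  (cmp 8,14)
jne L0: taken
after mov edx, [ebx]: edx=M[12]=25
after add edi, edx: edi=54+25=79
after add ebx, 4: ebx=12+4=16
after add esi, 2: esi=8+2=10
cmp esi, 14  (cmp 10,14)
jne L0: taken
after mov edx, [ebx]: edx=M[16]=16
after add edi, edx: edi=79+16=95
after add ebx, 4: ebx=16+4=20
after add esi, 2: esi=10+2=12
cmp esi, 14  (cmp 12,14)
jne L0: taken
after mov edx, [ebx]: edx=M[20]=20
after add edi, edx: edi=95+20=115
after add ebx, 4: ebx=20+4=24
after add esi, 2: esi=12+2=14
cmp esi, 14  (cmp 14,14)
jne L0: not taken
mov [0], edx → M[0]=20
halt.
Total executed instructions: 42.

42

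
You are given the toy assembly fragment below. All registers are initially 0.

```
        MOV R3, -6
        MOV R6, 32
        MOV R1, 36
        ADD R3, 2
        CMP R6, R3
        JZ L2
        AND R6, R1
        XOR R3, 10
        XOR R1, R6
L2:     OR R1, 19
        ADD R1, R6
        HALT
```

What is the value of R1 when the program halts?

MOV R3, -6 → R3=-6
MOV R6, 32 → R6=32
MOV R1, 36 → R1=36
ADD R3, 2 → R3=(-6)+2=-4
CMP R6, R3  (cmp 32,-4)
JZ L2: not taken
AND R6, R1 → R6=32&36=32
XOR R3, 10 → R3=(-4)^10=-10
XOR R1, R6 → R1=36^32=4
OR R1, 19 → R1=4|19=23
ADD R1, R6 → R1=23+32=55
halt.

55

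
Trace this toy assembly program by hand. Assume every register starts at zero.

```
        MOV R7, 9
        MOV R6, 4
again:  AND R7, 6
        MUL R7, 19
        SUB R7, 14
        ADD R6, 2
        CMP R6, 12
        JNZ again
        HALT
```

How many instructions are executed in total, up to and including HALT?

27

MOV R7, 9 → R7=9
MOV R6, 4 → R6=4
AND R7, 6 → R7=9&6=0
MUL R7, 19 → R7=0*19=0
SUB R7, 14 → R7=0-14=-14
ADD R6, 2 → R6=4+2=6
CMP R6, 12  (cmp 6,12)
JNZ again: taken
AND R7, 6 → R7=(-14)&6=2
MUL R7, 19 → R7=2*19=38
SUB R7, 14 → R7=38-14=24
ADD R6, 2 → R6=6+2=8
CMP R6, 12  (cmp 8,12)
JNZ again: taken
AND R7, 6 → R7=24&6=0
MUL R7, 19 → R7=0*19=0
SUB R7, 14 → R7=0-14=-14
ADD R6, 2 → R6=8+2=10
CMP R6, 12  (cmp 10,12)
JNZ again: taken
AND R7, 6 → R7=(-14)&6=2
MUL R7, 19 → R7=2*19=38
SUB R7, 14 → R7=38-14=24
ADD R6, 2 → R6=10+2=12
CMP R6, 12  (cmp 12,12)
JNZ again: not taken
halt.
Total executed instructions: 27.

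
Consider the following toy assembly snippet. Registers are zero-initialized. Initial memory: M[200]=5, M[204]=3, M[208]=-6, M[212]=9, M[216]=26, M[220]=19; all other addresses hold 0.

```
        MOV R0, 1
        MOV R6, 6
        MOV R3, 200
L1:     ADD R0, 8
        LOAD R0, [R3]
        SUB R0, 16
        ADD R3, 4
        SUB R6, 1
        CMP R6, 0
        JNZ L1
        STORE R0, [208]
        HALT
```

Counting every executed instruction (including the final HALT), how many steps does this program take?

47

MOV R0, 1 → R0=1
MOV R6, 6 → R6=6
MOV R3, 200 → R3=200
ADD R0, 8 → R0=1+8=9
LOAD R0, [R3] → R0=M[200]=5
SUB R0, 16 → R0=5-16=-11
ADD R3, 4 → R3=200+4=204
SUB R6, 1 → R6=6-1=5
CMP R6, 0  (cmp 5,0)
JNZ L1: taken
ADD R0, 8 → R0=(-11)+8=-3
LOAD R0, [R3] → R0=M[204]=3
SUB R0, 16 → R0=3-16=-13
ADD R3, 4 → R3=204+4=208
SUB R6, 1 → R6=5-1=4
CMP R6, 0  (cmp 4,0)
JNZ L1: taken
ADD R0, 8 → R0=(-13)+8=-5
LOAD R0, [R3] → R0=M[208]=-6
SUB R0, 16 → R0=(-6)-16=-22
ADD R3, 4 → R3=208+4=212
SUB R6, 1 → R6=4-1=3
CMP R6, 0  (cmp 3,0)
JNZ L1: taken
ADD R0, 8 → R0=(-22)+8=-14
LOAD R0, [R3] → R0=M[212]=9
SUB R0, 16 → R0=9-16=-7
ADD R3, 4 → R3=212+4=216
SUB R6, 1 → R6=3-1=2
CMP R6, 0  (cmp 2,0)
JNZ L1: taken
ADD R0, 8 → R0=(-7)+8=1
LOAD R0, [R3] → R0=M[216]=26
SUB R0, 16 → R0=26-16=10
ADD R3, 4 → R3=216+4=220
SUB R6, 1 → R6=2-1=1
CMP R6, 0  (cmp 1,0)
JNZ L1: taken
ADD R0, 8 → R0=10+8=18
LOAD R0, [R3] → R0=M[220]=19
SUB R0, 16 → R0=19-16=3
ADD R3, 4 → R3=220+4=224
SUB R6, 1 → R6=1-1=0
CMP R6, 0  (cmp 0,0)
JNZ L1: not taken
STORE R0, [208] → M[208]=3
halt.
Total executed instructions: 47.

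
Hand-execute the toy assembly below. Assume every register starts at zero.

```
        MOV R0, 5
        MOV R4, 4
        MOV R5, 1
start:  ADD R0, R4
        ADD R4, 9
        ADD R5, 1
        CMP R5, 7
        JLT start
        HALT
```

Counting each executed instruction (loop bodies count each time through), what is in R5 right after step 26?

R0=5
R4=4
R5=1
R0=5+4=9
R4=4+9=13
R5=1+1=2
CMP R5, 7  (cmp 2,7)
JLT start: taken
R0=9+13=22
R4=13+9=22
R5=2+1=3
CMP R5, 7  (cmp 3,7)
JLT start: taken
R0=22+22=44
R4=22+9=31
R5=3+1=4
CMP R5, 7  (cmp 4,7)
JLT start: taken
R0=44+31=75
R4=31+9=40
R5=4+1=5
CMP R5, 7  (cmp 5,7)
JLT start: taken
R0=75+40=115
R4=40+9=49
R5=5+1=6
After step 26: R5 = 6.

6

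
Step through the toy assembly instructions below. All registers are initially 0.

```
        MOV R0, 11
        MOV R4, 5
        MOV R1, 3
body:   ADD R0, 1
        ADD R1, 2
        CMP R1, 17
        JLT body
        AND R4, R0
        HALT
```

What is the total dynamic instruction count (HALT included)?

33

after MOV R0, 11: R0=11
after MOV R4, 5: R4=5
after MOV R1, 3: R1=3
after ADD R0, 1: R0=11+1=12
after ADD R1, 2: R1=3+2=5
CMP R1, 17  (cmp 5,17)
JLT body: taken
after ADD R0, 1: R0=12+1=13
after ADD R1, 2: R1=5+2=7
CMP R1, 17  (cmp 7,17)
JLT body: taken
after ADD R0, 1: R0=13+1=14
after ADD R1, 2: R1=7+2=9
CMP R1, 17  (cmp 9,17)
JLT body: taken
after ADD R0, 1: R0=14+1=15
after ADD R1, 2: R1=9+2=11
CMP R1, 17  (cmp 11,17)
JLT body: taken
after ADD R0, 1: R0=15+1=16
after ADD R1, 2: R1=11+2=13
CMP R1, 17  (cmp 13,17)
JLT body: taken
after ADD R0, 1: R0=16+1=17
after ADD R1, 2: R1=13+2=15
CMP R1, 17  (cmp 15,17)
JLT body: taken
after ADD R0, 1: R0=17+1=18
after ADD R1, 2: R1=15+2=17
CMP R1, 17  (cmp 17,17)
JLT body: not taken
after AND R4, R0: R4=5&18=0
halt.
Total executed instructions: 33.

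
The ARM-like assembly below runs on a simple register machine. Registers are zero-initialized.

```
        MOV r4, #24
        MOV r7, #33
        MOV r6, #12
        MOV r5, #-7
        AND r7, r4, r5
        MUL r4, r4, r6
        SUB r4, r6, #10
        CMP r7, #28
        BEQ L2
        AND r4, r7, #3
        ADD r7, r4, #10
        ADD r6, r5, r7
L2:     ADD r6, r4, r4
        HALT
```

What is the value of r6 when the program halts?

MOV r4, #24 → r4=24
MOV r7, #33 → r7=33
MOV r6, #12 → r6=12
MOV r5, #-7 → r5=-7
AND r7, r4, r5 → r7=24&(-7)=24
MUL r4, r4, r6 → r4=24*12=288
SUB r4, r6, #10 → r4=12-10=2
CMP r7, #28  (cmp 24,28)
BEQ L2: not taken
AND r4, r7, #3 → r4=24&3=0
ADD r7, r4, #10 → r7=0+10=10
ADD r6, r5, r7 → r6=(-7)+10=3
ADD r6, r4, r4 → r6=0+0=0
halt.

0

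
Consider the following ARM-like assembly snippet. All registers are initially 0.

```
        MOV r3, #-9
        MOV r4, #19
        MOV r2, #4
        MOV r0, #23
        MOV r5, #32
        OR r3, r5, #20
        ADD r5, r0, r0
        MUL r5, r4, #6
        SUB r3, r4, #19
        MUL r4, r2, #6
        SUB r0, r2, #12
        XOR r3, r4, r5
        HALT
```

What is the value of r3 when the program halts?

106

after MOV r3, #-9: r3=-9
after MOV r4, #19: r4=19
after MOV r2, #4: r2=4
after MOV r0, #23: r0=23
after MOV r5, #32: r5=32
after OR r3, r5, #20: r3=32|20=52
after ADD r5, r0, r0: r5=23+23=46
after MUL r5, r4, #6: r5=19*6=114
after SUB r3, r4, #19: r3=19-19=0
after MUL r4, r2, #6: r4=4*6=24
after SUB r0, r2, #12: r0=4-12=-8
after XOR r3, r4, r5: r3=24^114=106
halt.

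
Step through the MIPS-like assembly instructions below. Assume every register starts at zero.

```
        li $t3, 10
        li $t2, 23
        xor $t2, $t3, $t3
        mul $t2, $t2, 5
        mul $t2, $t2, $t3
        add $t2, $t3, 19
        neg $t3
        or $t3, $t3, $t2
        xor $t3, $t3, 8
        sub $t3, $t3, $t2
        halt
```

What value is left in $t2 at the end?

$t3=10
$t2=23
$t2=10^10=0
$t2=0*5=0
$t2=0*10=0
$t2=10+19=29
$t3=-(10)=-10
$t3=(-10)|29=-1
$t3=(-1)^8=-9
$t3=(-9)-29=-38
halt.

29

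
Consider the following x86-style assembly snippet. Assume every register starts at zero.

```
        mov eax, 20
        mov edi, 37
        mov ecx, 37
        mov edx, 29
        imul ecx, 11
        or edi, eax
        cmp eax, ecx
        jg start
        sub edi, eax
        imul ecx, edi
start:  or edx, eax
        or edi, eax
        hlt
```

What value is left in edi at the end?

mov eax, 20 → eax=20
mov edi, 37 → edi=37
mov ecx, 37 → ecx=37
mov edx, 29 → edx=29
imul ecx, 11 → ecx=37*11=407
or edi, eax → edi=37|20=53
cmp eax, ecx  (cmp 20,407)
jg start: not taken
sub edi, eax → edi=53-20=33
imul ecx, edi → ecx=407*33=13431
or edx, eax → edx=29|20=29
or edi, eax → edi=33|20=53
halt.

53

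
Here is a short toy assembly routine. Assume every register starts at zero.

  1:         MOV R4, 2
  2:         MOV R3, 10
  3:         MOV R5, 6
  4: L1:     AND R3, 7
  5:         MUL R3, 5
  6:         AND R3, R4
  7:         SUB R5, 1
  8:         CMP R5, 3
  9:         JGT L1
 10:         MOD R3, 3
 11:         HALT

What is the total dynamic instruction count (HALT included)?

R4=2
R3=10
R5=6
R3=10&7=2
R3=2*5=10
R3=10&2=2
R5=6-1=5
CMP R5, 3  (cmp 5,3)
JGT L1: taken
R3=2&7=2
R3=2*5=10
R3=10&2=2
R5=5-1=4
CMP R5, 3  (cmp 4,3)
JGT L1: taken
R3=2&7=2
R3=2*5=10
R3=10&2=2
R5=4-1=3
CMP R5, 3  (cmp 3,3)
JGT L1: not taken
R3=2%3=2
halt.
Total executed instructions: 23.

23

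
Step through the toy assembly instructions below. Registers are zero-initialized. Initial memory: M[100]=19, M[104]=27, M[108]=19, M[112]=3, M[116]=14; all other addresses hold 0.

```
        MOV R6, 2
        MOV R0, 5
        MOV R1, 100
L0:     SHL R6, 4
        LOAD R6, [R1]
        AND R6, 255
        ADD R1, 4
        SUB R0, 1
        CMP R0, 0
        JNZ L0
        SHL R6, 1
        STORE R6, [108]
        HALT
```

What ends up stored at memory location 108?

28

R6=2
R0=5
R1=100
R6=2<<4=32
R6=M[100]=19
R6=19&255=19
R1=100+4=104
R0=5-1=4
CMP R0, 0  (cmp 4,0)
JNZ L0: taken
R6=19<<4=304
R6=M[104]=27
R6=27&255=27
R1=104+4=108
R0=4-1=3
CMP R0, 0  (cmp 3,0)
JNZ L0: taken
R6=27<<4=432
R6=M[108]=19
R6=19&255=19
R1=108+4=112
R0=3-1=2
CMP R0, 0  (cmp 2,0)
JNZ L0: taken
R6=19<<4=304
R6=M[112]=3
R6=3&255=3
R1=112+4=116
R0=2-1=1
CMP R0, 0  (cmp 1,0)
JNZ L0: taken
R6=3<<4=48
R6=M[116]=14
R6=14&255=14
R1=116+4=120
R0=1-1=0
CMP R0, 0  (cmp 0,0)
JNZ L0: not taken
R6=14<<1=28
STORE R6, [108] → M[108]=28
halt.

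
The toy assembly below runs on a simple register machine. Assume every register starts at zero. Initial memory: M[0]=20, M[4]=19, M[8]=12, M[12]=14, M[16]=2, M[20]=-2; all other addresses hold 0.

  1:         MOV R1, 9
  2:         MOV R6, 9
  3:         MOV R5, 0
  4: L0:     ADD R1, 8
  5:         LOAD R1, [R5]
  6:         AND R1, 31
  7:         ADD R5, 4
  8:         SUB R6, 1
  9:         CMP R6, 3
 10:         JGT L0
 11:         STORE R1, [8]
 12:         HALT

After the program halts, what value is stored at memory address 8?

after MOV R1, 9: R1=9
after MOV R6, 9: R6=9
after MOV R5, 0: R5=0
after ADD R1, 8: R1=9+8=17
after LOAD R1, [R5]: R1=M[0]=20
after AND R1, 31: R1=20&31=20
after ADD R5, 4: R5=0+4=4
after SUB R6, 1: R6=9-1=8
CMP R6, 3  (cmp 8,3)
JGT L0: taken
after ADD R1, 8: R1=20+8=28
after LOAD R1, [R5]: R1=M[4]=19
after AND R1, 31: R1=19&31=19
after ADD R5, 4: R5=4+4=8
after SUB R6, 1: R6=8-1=7
CMP R6, 3  (cmp 7,3)
JGT L0: taken
after ADD R1, 8: R1=19+8=27
after LOAD R1, [R5]: R1=M[8]=12
after AND R1, 31: R1=12&31=12
after ADD R5, 4: R5=8+4=12
after SUB R6, 1: R6=7-1=6
CMP R6, 3  (cmp 6,3)
JGT L0: taken
after ADD R1, 8: R1=12+8=20
after LOAD R1, [R5]: R1=M[12]=14
after AND R1, 31: R1=14&31=14
after ADD R5, 4: R5=12+4=16
after SUB R6, 1: R6=6-1=5
CMP R6, 3  (cmp 5,3)
JGT L0: taken
after ADD R1, 8: R1=14+8=22
after LOAD R1, [R5]: R1=M[16]=2
after AND R1, 31: R1=2&31=2
after ADD R5, 4: R5=16+4=20
after SUB R6, 1: R6=5-1=4
CMP R6, 3  (cmp 4,3)
JGT L0: taken
after ADD R1, 8: R1=2+8=10
after LOAD R1, [R5]: R1=M[20]=-2
after AND R1, 31: R1=(-2)&31=30
after ADD R5, 4: R5=20+4=24
after SUB R6, 1: R6=4-1=3
CMP R6, 3  (cmp 3,3)
JGT L0: not taken
STORE R1, [8] → M[8]=30
halt.

30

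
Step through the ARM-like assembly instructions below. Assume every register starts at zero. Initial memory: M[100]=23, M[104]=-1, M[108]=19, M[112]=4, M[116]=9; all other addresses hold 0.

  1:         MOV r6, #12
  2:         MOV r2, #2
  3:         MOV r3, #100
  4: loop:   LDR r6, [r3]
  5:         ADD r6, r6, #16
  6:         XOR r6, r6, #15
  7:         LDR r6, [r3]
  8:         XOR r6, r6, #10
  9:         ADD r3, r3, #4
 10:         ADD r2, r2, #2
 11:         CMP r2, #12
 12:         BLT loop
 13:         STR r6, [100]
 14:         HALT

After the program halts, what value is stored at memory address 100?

after MOV r6, #12: r6=12
after MOV r2, #2: r2=2
after MOV r3, #100: r3=100
after LDR r6, [r3]: r6=M[100]=23
after ADD r6, r6, #16: r6=23+16=39
after XOR r6, r6, #15: r6=39^15=40
after LDR r6, [r3]: r6=M[100]=23
after XOR r6, r6, #10: r6=23^10=29
after ADD r3, r3, #4: r3=100+4=104
after ADD r2, r2, #2: r2=2+2=4
CMP r2, #12  (cmp 4,12)
BLT loop: taken
after LDR r6, [r3]: r6=M[104]=-1
after ADD r6, r6, #16: r6=(-1)+16=15
after XOR r6, r6, #15: r6=15^15=0
after LDR r6, [r3]: r6=M[104]=-1
after XOR r6, r6, #10: r6=(-1)^10=-11
after ADD r3, r3, #4: r3=104+4=108
after ADD r2, r2, #2: r2=4+2=6
CMP r2, #12  (cmp 6,12)
BLT loop: taken
after LDR r6, [r3]: r6=M[108]=19
after ADD r6, r6, #16: r6=19+16=35
after XOR r6, r6, #15: r6=35^15=44
after LDR r6, [r3]: r6=M[108]=19
after XOR r6, r6, #10: r6=19^10=25
after ADD r3, r3, #4: r3=108+4=112
after ADD r2, r2, #2: r2=6+2=8
CMP r2, #12  (cmp 8,12)
BLT loop: taken
after LDR r6, [r3]: r6=M[112]=4
after ADD r6, r6, #16: r6=4+16=20
after XOR r6, r6, #15: r6=20^15=27
after LDR r6, [r3]: r6=M[112]=4
after XOR r6, r6, #10: r6=4^10=14
after ADD r3, r3, #4: r3=112+4=116
after ADD r2, r2, #2: r2=8+2=10
CMP r2, #12  (cmp 10,12)
BLT loop: taken
after LDR r6, [r3]: r6=M[116]=9
after ADD r6, r6, #16: r6=9+16=25
after XOR r6, r6, #15: r6=25^15=22
after LDR r6, [r3]: r6=M[116]=9
after XOR r6, r6, #10: r6=9^10=3
after ADD r3, r3, #4: r3=116+4=120
after ADD r2, r2, #2: r2=10+2=12
CMP r2, #12  (cmp 12,12)
BLT loop: not taken
STR r6, [100] → M[100]=3
halt.

3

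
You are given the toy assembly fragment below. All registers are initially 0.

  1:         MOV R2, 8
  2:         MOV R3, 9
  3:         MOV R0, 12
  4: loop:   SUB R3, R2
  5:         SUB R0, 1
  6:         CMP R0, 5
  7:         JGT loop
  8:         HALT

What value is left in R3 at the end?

MOV R2, 8 → R2=8
MOV R3, 9 → R3=9
MOV R0, 12 → R0=12
SUB R3, R2 → R3=9-8=1
SUB R0, 1 → R0=12-1=11
CMP R0, 5  (cmp 11,5)
JGT loop: taken
SUB R3, R2 → R3=1-8=-7
SUB R0, 1 → R0=11-1=10
CMP R0, 5  (cmp 10,5)
JGT loop: taken
SUB R3, R2 → R3=(-7)-8=-15
SUB R0, 1 → R0=10-1=9
CMP R0, 5  (cmp 9,5)
JGT loop: taken
SUB R3, R2 → R3=(-15)-8=-23
SUB R0, 1 → R0=9-1=8
CMP R0, 5  (cmp 8,5)
JGT loop: taken
SUB R3, R2 → R3=(-23)-8=-31
SUB R0, 1 → R0=8-1=7
CMP R0, 5  (cmp 7,5)
JGT loop: taken
SUB R3, R2 → R3=(-31)-8=-39
SUB R0, 1 → R0=7-1=6
CMP R0, 5  (cmp 6,5)
JGT loop: taken
SUB R3, R2 → R3=(-39)-8=-47
SUB R0, 1 → R0=6-1=5
CMP R0, 5  (cmp 5,5)
JGT loop: not taken
halt.

-47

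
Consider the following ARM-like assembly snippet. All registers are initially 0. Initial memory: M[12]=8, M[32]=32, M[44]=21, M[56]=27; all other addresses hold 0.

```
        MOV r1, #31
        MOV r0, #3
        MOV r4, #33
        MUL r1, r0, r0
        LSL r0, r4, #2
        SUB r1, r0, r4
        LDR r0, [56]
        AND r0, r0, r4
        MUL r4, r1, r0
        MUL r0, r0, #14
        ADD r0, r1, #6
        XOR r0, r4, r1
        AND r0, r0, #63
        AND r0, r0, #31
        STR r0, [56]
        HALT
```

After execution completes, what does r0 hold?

0

r1=31
r0=3
r4=33
r1=3*3=9
r0=33<<2=132
r1=132-33=99
r0=M[56]=27
r0=27&33=1
r4=99*1=99
r0=1*14=14
r0=99+6=105
r0=99^99=0
r0=0&63=0
r0=0&31=0
STR r0, [56] → M[56]=0
halt.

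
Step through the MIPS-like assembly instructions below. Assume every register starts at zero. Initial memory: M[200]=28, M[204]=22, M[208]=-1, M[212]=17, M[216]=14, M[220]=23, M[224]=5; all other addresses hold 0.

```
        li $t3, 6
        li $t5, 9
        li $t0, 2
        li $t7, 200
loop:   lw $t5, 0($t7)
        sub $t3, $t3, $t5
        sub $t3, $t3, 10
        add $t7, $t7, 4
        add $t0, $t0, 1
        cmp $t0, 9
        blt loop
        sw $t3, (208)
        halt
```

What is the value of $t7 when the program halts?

228

after li $t3, 6: $t3=6
after li $t5, 9: $t5=9
after li $t0, 2: $t0=2
after li $t7, 200: $t7=200
after lw $t5, 0($t7): $t5=M[200]=28
after sub $t3, $t3, $t5: $t3=6-28=-22
after sub $t3, $t3, 10: $t3=(-22)-10=-32
after add $t7, $t7, 4: $t7=200+4=204
after add $t0, $t0, 1: $t0=2+1=3
cmp $t0, 9  (cmp 3,9)
blt loop: taken
after lw $t5, 0($t7): $t5=M[204]=22
after sub $t3, $t3, $t5: $t3=(-32)-22=-54
after sub $t3, $t3, 10: $t3=(-54)-10=-64
after add $t7, $t7, 4: $t7=204+4=208
after add $t0, $t0, 1: $t0=3+1=4
cmp $t0, 9  (cmp 4,9)
blt loop: taken
after lw $t5, 0($t7): $t5=M[208]=-1
after sub $t3, $t3, $t5: $t3=(-64)-(-1)=-63
after sub $t3, $t3, 10: $t3=(-63)-10=-73
after add $t7, $t7, 4: $t7=208+4=212
after add $t0, $t0, 1: $t0=4+1=5
cmp $t0, 9  (cmp 5,9)
blt loop: taken
after lw $t5, 0($t7): $t5=M[212]=17
after sub $t3, $t3, $t5: $t3=(-73)-17=-90
after sub $t3, $t3, 10: $t3=(-90)-10=-100
after add $t7, $t7, 4: $t7=212+4=216
after add $t0, $t0, 1: $t0=5+1=6
cmp $t0, 9  (cmp 6,9)
blt loop: taken
after lw $t5, 0($t7): $t5=M[216]=14
after sub $t3, $t3, $t5: $t3=(-100)-14=-114
after sub $t3, $t3, 10: $t3=(-114)-10=-124
after add $t7, $t7, 4: $t7=216+4=220
after add $t0, $t0, 1: $t0=6+1=7
cmp $t0, 9  (cmp 7,9)
blt loop: taken
after lw $t5, 0($t7): $t5=M[220]=23
after sub $t3, $t3, $t5: $t3=(-124)-23=-147
after sub $t3, $t3, 10: $t3=(-147)-10=-157
after add $t7, $t7, 4: $t7=220+4=224
after add $t0, $t0, 1: $t0=7+1=8
cmp $t0, 9  (cmp 8,9)
blt loop: taken
after lw $t5, 0($t7): $t5=M[224]=5
after sub $t3, $t3, $t5: $t3=(-157)-5=-162
after sub $t3, $t3, 10: $t3=(-162)-10=-172
after add $t7, $t7, 4: $t7=224+4=228
after add $t0, $t0, 1: $t0=8+1=9
cmp $t0, 9  (cmp 9,9)
blt loop: not taken
sw $t3, (208) → M[208]=-172
halt.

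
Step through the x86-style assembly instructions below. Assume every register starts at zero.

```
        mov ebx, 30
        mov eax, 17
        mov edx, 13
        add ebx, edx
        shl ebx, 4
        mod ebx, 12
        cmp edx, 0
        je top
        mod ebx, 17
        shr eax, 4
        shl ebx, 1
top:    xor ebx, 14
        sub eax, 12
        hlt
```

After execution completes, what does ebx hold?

6

ebx=30
eax=17
edx=13
ebx=30+13=43
ebx=43<<4=688
ebx=688%12=4
cmp edx, 0  (cmp 13,0)
je top: not taken
ebx=4%17=4
eax=17>>4=1
ebx=4<<1=8
ebx=8^14=6
eax=1-12=-11
halt.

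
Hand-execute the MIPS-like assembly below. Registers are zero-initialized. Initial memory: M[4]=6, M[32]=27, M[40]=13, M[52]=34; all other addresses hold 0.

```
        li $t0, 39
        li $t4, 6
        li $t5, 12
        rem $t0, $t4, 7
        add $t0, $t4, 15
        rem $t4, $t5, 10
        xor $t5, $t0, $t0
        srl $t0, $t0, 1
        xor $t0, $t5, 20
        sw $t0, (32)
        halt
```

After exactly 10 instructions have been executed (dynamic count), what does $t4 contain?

2

li $t0, 39 → $t0=39
li $t4, 6 → $t4=6
li $t5, 12 → $t5=12
rem $t0, $t4, 7 → $t0=6%7=6
add $t0, $t4, 15 → $t0=6+15=21
rem $t4, $t5, 10 → $t4=12%10=2
xor $t5, $t0, $t0 → $t5=21^21=0
srl $t0, $t0, 1 → $t0=21>>1=10
xor $t0, $t5, 20 → $t0=0^20=20
sw $t0, (32) → M[32]=20
After step 10: $t4 = 2.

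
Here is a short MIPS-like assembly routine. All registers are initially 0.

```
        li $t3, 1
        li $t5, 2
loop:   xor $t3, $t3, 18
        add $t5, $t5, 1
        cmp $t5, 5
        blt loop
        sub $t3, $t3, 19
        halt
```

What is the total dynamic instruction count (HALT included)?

16

li $t3, 1 → $t3=1
li $t5, 2 → $t5=2
xor $t3, $t3, 18 → $t3=1^18=19
add $t5, $t5, 1 → $t5=2+1=3
cmp $t5, 5  (cmp 3,5)
blt loop: taken
xor $t3, $t3, 18 → $t3=19^18=1
add $t5, $t5, 1 → $t5=3+1=4
cmp $t5, 5  (cmp 4,5)
blt loop: taken
xor $t3, $t3, 18 → $t3=1^18=19
add $t5, $t5, 1 → $t5=4+1=5
cmp $t5, 5  (cmp 5,5)
blt loop: not taken
sub $t3, $t3, 19 → $t3=19-19=0
halt.
Total executed instructions: 16.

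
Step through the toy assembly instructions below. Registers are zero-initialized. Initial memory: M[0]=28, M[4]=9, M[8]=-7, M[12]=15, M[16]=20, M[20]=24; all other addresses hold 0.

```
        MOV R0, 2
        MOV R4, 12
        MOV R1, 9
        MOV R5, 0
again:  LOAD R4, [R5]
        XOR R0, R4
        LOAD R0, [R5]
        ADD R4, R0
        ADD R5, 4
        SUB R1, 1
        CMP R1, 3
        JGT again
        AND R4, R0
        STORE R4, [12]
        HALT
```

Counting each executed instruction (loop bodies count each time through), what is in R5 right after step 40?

MOV R0, 2 → R0=2
MOV R4, 12 → R4=12
MOV R1, 9 → R1=9
MOV R5, 0 → R5=0
LOAD R4, [R5] → R4=M[0]=28
XOR R0, R4 → R0=2^28=30
LOAD R0, [R5] → R0=M[0]=28
ADD R4, R0 → R4=28+28=56
ADD R5, 4 → R5=0+4=4
SUB R1, 1 → R1=9-1=8
CMP R1, 3  (cmp 8,3)
JGT again: taken
LOAD R4, [R5] → R4=M[4]=9
XOR R0, R4 → R0=28^9=21
LOAD R0, [R5] → R0=M[4]=9
ADD R4, R0 → R4=9+9=18
ADD R5, 4 → R5=4+4=8
SUB R1, 1 → R1=8-1=7
CMP R1, 3  (cmp 7,3)
JGT again: taken
LOAD R4, [R5] → R4=M[8]=-7
XOR R0, R4 → R0=9^(-7)=-16
LOAD R0, [R5] → R0=M[8]=-7
ADD R4, R0 → R4=(-7)+(-7)=-14
ADD R5, 4 → R5=8+4=12
SUB R1, 1 → R1=7-1=6
CMP R1, 3  (cmp 6,3)
JGT again: taken
LOAD R4, [R5] → R4=M[12]=15
XOR R0, R4 → R0=(-7)^15=-10
LOAD R0, [R5] → R0=M[12]=15
ADD R4, R0 → R4=15+15=30
ADD R5, 4 → R5=12+4=16
SUB R1, 1 → R1=6-1=5
CMP R1, 3  (cmp 5,3)
JGT again: taken
LOAD R4, [R5] → R4=M[16]=20
XOR R0, R4 → R0=15^20=27
LOAD R0, [R5] → R0=M[16]=20
ADD R4, R0 → R4=20+20=40
After step 40: R5 = 16.

16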